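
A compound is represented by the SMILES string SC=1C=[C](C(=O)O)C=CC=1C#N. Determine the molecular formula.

Walk through each heavy atom and fill implicit hydrogens from standard valence (C 4, N 3, O 2, S 2, halogen 1):
  atom 1: S, bond orders sum to 1 (valence 2) → 1 H
  atom 2: C, bond orders sum to 4 (valence 4) → 0 H
  atom 3: C, bond orders sum to 3 (valence 4) → 1 H
  atom 4: C with explicit H count 0
  atom 5: C, bond orders sum to 4 (valence 4) → 0 H
  atom 6: O, bond orders sum to 2 (valence 2) → 0 H
  atom 7: O, bond orders sum to 1 (valence 2) → 1 H
  atom 8: C, bond orders sum to 3 (valence 4) → 1 H
  atom 9: C, bond orders sum to 3 (valence 4) → 1 H
  atom 10: C, bond orders sum to 4 (valence 4) → 0 H
  atom 11: C, bond orders sum to 4 (valence 4) → 0 H
  atom 12: N, bond orders sum to 3 (valence 3) → 0 H
Totals → C:8, H:5, N:1, O:2, S:1.
In Hill order: C8H5NO2S.

C8H5NO2S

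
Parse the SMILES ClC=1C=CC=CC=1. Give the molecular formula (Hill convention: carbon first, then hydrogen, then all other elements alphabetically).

Walk through each heavy atom and fill implicit hydrogens from standard valence (C 4, N 3, O 2, S 2, halogen 1):
  atom 1: Cl (halogen, monovalent) → 0 H
  atom 2: C, bond orders sum to 4 (valence 4) → 0 H
  atom 3: C, bond orders sum to 3 (valence 4) → 1 H
  atom 4: C, bond orders sum to 3 (valence 4) → 1 H
  atom 5: C, bond orders sum to 3 (valence 4) → 1 H
  atom 6: C, bond orders sum to 3 (valence 4) → 1 H
  atom 7: C, bond orders sum to 3 (valence 4) → 1 H
Totals → C:6, H:5, Cl:1.
In Hill order: C6H5Cl.

C6H5Cl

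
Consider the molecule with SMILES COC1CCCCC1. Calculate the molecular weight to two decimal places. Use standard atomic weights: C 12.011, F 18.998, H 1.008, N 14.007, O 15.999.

114.19 g/mol

First, the molecular formula is C7H14O (counting implicit H from valence).
  C: 7 × 12.011 = 84.077
  H: 14 × 1.008 = 14.112
  O: 1 × 15.999 = 15.999
Sum: 7×12.011 + 14×1.008 + 1×15.999 = 114.188 → 114.19 g/mol.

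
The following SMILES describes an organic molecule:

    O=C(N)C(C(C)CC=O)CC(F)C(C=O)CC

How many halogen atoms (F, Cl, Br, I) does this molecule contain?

1

Halogen atoms appear at heavy-atom position 12 (1×F).
Other groups present: 2 aldehyde, 1 amide.
Halogen count: 1.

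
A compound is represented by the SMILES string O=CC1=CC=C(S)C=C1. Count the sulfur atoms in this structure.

Scan the SMILES for S atoms (remember two-letter symbols like Cl and Br are single atoms).
Sulfur count: 1.

1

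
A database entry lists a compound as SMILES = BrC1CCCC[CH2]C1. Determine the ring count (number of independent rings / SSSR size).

1

In SMILES, each pair of matching ring-closure digits denotes one ring-closing bond; the number of such bonds equals the number of independent rings.
Ring-closure bonds here: 1.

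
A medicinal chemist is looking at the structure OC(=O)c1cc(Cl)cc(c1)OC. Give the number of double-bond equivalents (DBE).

Molecular formula: C8H7ClO3.
DoU = (2C + 2 + N − H − X) / 2, where X is the halogen count and O/S are ignored.
    = (2·8 + 2 + 0 − 7 − 1) / 2 = 10 / 2 = 5.

5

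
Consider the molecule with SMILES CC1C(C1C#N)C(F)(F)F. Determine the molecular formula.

C6H6F3N

Walk through each heavy atom and fill implicit hydrogens from standard valence (C 4, N 3, O 2, S 2, halogen 1):
  atom 1: C, bond orders sum to 1 (valence 4) → 3 H
  atom 2: C, bond orders sum to 3 (valence 4) → 1 H
  atom 3: C, bond orders sum to 3 (valence 4) → 1 H
  atom 4: C, bond orders sum to 3 (valence 4) → 1 H
  atom 5: C, bond orders sum to 4 (valence 4) → 0 H
  atom 6: N, bond orders sum to 3 (valence 3) → 0 H
  atom 7: C, bond orders sum to 4 (valence 4) → 0 H
  atom 8: F (halogen, monovalent) → 0 H
  atom 9: F (halogen, monovalent) → 0 H
  atom 10: F (halogen, monovalent) → 0 H
Totals → C:6, H:6, F:3, N:1.
In Hill order: C6H6F3N.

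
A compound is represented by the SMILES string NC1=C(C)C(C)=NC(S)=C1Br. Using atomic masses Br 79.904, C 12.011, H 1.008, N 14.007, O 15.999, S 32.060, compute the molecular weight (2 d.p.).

233.13 g/mol

First, the molecular formula is C7H9BrN2S (counting implicit H from valence).
  Br: 1 × 79.904 = 79.904
  C: 7 × 12.011 = 84.077
  H: 9 × 1.008 = 9.072
  N: 2 × 14.007 = 28.014
  S: 1 × 32.060 = 32.060
Sum: 1×79.904 + 7×12.011 + 9×1.008 + 2×14.007 + 1×32.060 = 233.127 → 233.13 g/mol.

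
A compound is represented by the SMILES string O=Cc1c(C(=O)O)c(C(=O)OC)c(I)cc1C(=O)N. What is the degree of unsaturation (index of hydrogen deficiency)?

Molecular formula: C11H8INO6.
DoU = (2C + 2 + N − H − X) / 2, where X is the halogen count and O/S are ignored.
    = (2·11 + 2 + 1 − 8 − 1) / 2 = 16 / 2 = 8.

8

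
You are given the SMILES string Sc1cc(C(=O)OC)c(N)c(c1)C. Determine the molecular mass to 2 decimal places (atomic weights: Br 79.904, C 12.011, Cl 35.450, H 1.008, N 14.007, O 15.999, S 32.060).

First, the molecular formula is C9H11NO2S (counting implicit H from valence).
  C: 9 × 12.011 = 108.099
  H: 11 × 1.008 = 11.088
  N: 1 × 14.007 = 14.007
  O: 2 × 15.999 = 31.998
  S: 1 × 32.060 = 32.060
Sum: 9×12.011 + 11×1.008 + 1×14.007 + 2×15.999 + 1×32.060 = 197.252 → 197.25 g/mol.

197.25 g/mol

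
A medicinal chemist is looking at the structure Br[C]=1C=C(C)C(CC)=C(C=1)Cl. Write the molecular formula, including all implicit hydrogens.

Walk through each heavy atom and fill implicit hydrogens from standard valence (C 4, N 3, O 2, S 2, halogen 1):
  atom 1: Br (halogen, monovalent) → 0 H
  atom 2: C with explicit H count 0
  atom 3: C, bond orders sum to 3 (valence 4) → 1 H
  atom 4: C, bond orders sum to 4 (valence 4) → 0 H
  atom 5: C, bond orders sum to 1 (valence 4) → 3 H
  atom 6: C, bond orders sum to 4 (valence 4) → 0 H
  atom 7: C, bond orders sum to 2 (valence 4) → 2 H
  atom 8: C, bond orders sum to 1 (valence 4) → 3 H
  atom 9: C, bond orders sum to 4 (valence 4) → 0 H
  atom 10: C, bond orders sum to 3 (valence 4) → 1 H
  atom 11: Cl (halogen, monovalent) → 0 H
Totals → C:9, H:10, Br:1, Cl:1.
In Hill order: C9H10BrCl.

C9H10BrCl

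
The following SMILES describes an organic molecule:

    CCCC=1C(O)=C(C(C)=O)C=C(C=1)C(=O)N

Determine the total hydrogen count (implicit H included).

15

Walk through each heavy atom and fill implicit hydrogens from standard valence (C 4, N 3, O 2, S 2, halogen 1):
  atom 1: C, bond orders sum to 1 (valence 4) → 3 H
  atom 2: C, bond orders sum to 2 (valence 4) → 2 H
  atom 3: C, bond orders sum to 2 (valence 4) → 2 H
  atom 4: C, bond orders sum to 4 (valence 4) → 0 H
  atom 5: C, bond orders sum to 4 (valence 4) → 0 H
  atom 6: O, bond orders sum to 1 (valence 2) → 1 H
  atom 7: C, bond orders sum to 4 (valence 4) → 0 H
  atom 8: C, bond orders sum to 4 (valence 4) → 0 H
  atom 9: C, bond orders sum to 1 (valence 4) → 3 H
  atom 10: O, bond orders sum to 2 (valence 2) → 0 H
  atom 11: C, bond orders sum to 3 (valence 4) → 1 H
  atom 12: C, bond orders sum to 4 (valence 4) → 0 H
  atom 13: C, bond orders sum to 3 (valence 4) → 1 H
  atom 14: C, bond orders sum to 4 (valence 4) → 0 H
  atom 15: O, bond orders sum to 2 (valence 2) → 0 H
  atom 16: N, bond orders sum to 1 (valence 3) → 2 H
Total hydrogens: 15.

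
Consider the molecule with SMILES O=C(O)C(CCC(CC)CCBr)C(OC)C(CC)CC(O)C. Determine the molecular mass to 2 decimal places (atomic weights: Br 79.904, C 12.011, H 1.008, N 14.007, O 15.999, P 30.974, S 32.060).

First, the molecular formula is C17H33BrO4 (counting implicit H from valence).
  Br: 1 × 79.904 = 79.904
  C: 17 × 12.011 = 204.187
  H: 33 × 1.008 = 33.264
  O: 4 × 15.999 = 63.996
Sum: 1×79.904 + 17×12.011 + 33×1.008 + 4×15.999 = 381.351 → 381.35 g/mol.

381.35 g/mol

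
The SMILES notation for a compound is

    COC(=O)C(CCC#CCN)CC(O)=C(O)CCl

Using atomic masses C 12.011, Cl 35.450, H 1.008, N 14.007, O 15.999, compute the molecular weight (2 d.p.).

First, the molecular formula is C12H18ClNO4 (counting implicit H from valence).
  C: 12 × 12.011 = 144.132
  Cl: 1 × 35.450 = 35.450
  H: 18 × 1.008 = 18.144
  N: 1 × 14.007 = 14.007
  O: 4 × 15.999 = 63.996
Sum: 12×12.011 + 1×35.450 + 18×1.008 + 1×14.007 + 4×15.999 = 275.729 → 275.73 g/mol.

275.73 g/mol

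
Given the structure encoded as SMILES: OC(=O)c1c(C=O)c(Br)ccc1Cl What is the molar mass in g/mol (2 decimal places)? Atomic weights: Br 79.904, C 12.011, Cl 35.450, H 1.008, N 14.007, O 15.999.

First, the molecular formula is C8H4BrClO3 (counting implicit H from valence).
  Br: 1 × 79.904 = 79.904
  C: 8 × 12.011 = 96.088
  Cl: 1 × 35.450 = 35.450
  H: 4 × 1.008 = 4.032
  O: 3 × 15.999 = 47.997
Sum: 1×79.904 + 8×12.011 + 1×35.450 + 4×1.008 + 3×15.999 = 263.471 → 263.47 g/mol.

263.47 g/mol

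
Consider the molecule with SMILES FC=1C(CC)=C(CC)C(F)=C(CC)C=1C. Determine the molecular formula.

C13H18F2

Walk through each heavy atom and fill implicit hydrogens from standard valence (C 4, N 3, O 2, S 2, halogen 1):
  atom 1: F (halogen, monovalent) → 0 H
  atom 2: C, bond orders sum to 4 (valence 4) → 0 H
  atom 3: C, bond orders sum to 4 (valence 4) → 0 H
  atom 4: C, bond orders sum to 2 (valence 4) → 2 H
  atom 5: C, bond orders sum to 1 (valence 4) → 3 H
  atom 6: C, bond orders sum to 4 (valence 4) → 0 H
  atom 7: C, bond orders sum to 2 (valence 4) → 2 H
  atom 8: C, bond orders sum to 1 (valence 4) → 3 H
  atom 9: C, bond orders sum to 4 (valence 4) → 0 H
  atom 10: F (halogen, monovalent) → 0 H
  atom 11: C, bond orders sum to 4 (valence 4) → 0 H
  atom 12: C, bond orders sum to 2 (valence 4) → 2 H
  atom 13: C, bond orders sum to 1 (valence 4) → 3 H
  atom 14: C, bond orders sum to 4 (valence 4) → 0 H
  atom 15: C, bond orders sum to 1 (valence 4) → 3 H
Totals → C:13, H:18, F:2.
In Hill order: C13H18F2.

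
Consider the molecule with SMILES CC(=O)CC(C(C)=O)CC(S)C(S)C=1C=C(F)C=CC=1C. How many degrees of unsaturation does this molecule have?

Molecular formula: C16H21FO2S2.
DoU = (2C + 2 + N − H − X) / 2, where X is the halogen count and O/S are ignored.
    = (2·16 + 2 + 0 − 21 − 1) / 2 = 12 / 2 = 6.

6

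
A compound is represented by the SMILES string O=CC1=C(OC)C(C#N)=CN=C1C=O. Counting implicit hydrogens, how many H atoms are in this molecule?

6

Walk through each heavy atom and fill implicit hydrogens from standard valence (C 4, N 3, O 2, S 2, halogen 1):
  atom 1: O, bond orders sum to 2 (valence 2) → 0 H
  atom 2: C, bond orders sum to 3 (valence 4) → 1 H
  atom 3: C, bond orders sum to 4 (valence 4) → 0 H
  atom 4: C, bond orders sum to 4 (valence 4) → 0 H
  atom 5: O, bond orders sum to 2 (valence 2) → 0 H
  atom 6: C, bond orders sum to 1 (valence 4) → 3 H
  atom 7: C, bond orders sum to 4 (valence 4) → 0 H
  atom 8: C, bond orders sum to 4 (valence 4) → 0 H
  atom 9: N, bond orders sum to 3 (valence 3) → 0 H
  atom 10: C, bond orders sum to 3 (valence 4) → 1 H
  atom 11: N, bond orders sum to 3 (valence 3) → 0 H
  atom 12: C, bond orders sum to 4 (valence 4) → 0 H
  atom 13: C, bond orders sum to 3 (valence 4) → 1 H
  atom 14: O, bond orders sum to 2 (valence 2) → 0 H
Total hydrogens: 6.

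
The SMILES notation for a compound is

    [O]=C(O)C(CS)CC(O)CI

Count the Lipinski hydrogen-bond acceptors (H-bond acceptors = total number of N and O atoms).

3

N atoms: 0; O atoms: 3.
Lipinski HBA = 0 + 3 = 3.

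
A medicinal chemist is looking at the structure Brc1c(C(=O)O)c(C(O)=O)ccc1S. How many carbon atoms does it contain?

Count every carbon token in the SMILES (each C, including those in ring-closure positions and inside branches).
Carbon count: 8.

8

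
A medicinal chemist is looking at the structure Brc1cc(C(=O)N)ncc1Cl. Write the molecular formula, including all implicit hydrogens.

C6H4BrClN2O

Walk through each heavy atom and fill implicit hydrogens from standard valence (C 4, N 3, O 2, S 2, halogen 1); for lowercase aromatic atoms, an aromatic c carries 1 H when it has two neighbours and 0 H with three, and aromatic n carries 0 H:
  atom 1: Br (halogen, monovalent) → 0 H
  atom 2: aromatic c, 3 neighbours → 0 H
  atom 3: aromatic c, 2 neighbours → 1 H
  atom 4: aromatic c, 3 neighbours → 0 H
  atom 5: C, bond orders sum to 4 (valence 4) → 0 H
  atom 6: O, bond orders sum to 2 (valence 2) → 0 H
  atom 7: N, bond orders sum to 1 (valence 3) → 2 H
  atom 8: aromatic n, 2 neighbours → 0 H
  atom 9: aromatic c, 2 neighbours → 1 H
  atom 10: aromatic c, 3 neighbours → 0 H
  atom 11: Cl (halogen, monovalent) → 0 H
Totals → C:6, H:4, Br:1, Cl:1, N:2, O:1.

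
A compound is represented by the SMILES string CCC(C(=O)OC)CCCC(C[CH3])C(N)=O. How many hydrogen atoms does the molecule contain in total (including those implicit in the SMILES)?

Walk through each heavy atom and fill implicit hydrogens from standard valence (C 4, N 3, O 2, S 2, halogen 1):
  atom 1: C, bond orders sum to 1 (valence 4) → 3 H
  atom 2: C, bond orders sum to 2 (valence 4) → 2 H
  atom 3: C, bond orders sum to 3 (valence 4) → 1 H
  atom 4: C, bond orders sum to 4 (valence 4) → 0 H
  atom 5: O, bond orders sum to 2 (valence 2) → 0 H
  atom 6: O, bond orders sum to 2 (valence 2) → 0 H
  atom 7: C, bond orders sum to 1 (valence 4) → 3 H
  atom 8: C, bond orders sum to 2 (valence 4) → 2 H
  atom 9: C, bond orders sum to 2 (valence 4) → 2 H
  atom 10: C, bond orders sum to 2 (valence 4) → 2 H
  atom 11: C, bond orders sum to 3 (valence 4) → 1 H
  atom 12: C, bond orders sum to 2 (valence 4) → 2 H
  atom 13: C with explicit H count 3
  atom 14: C, bond orders sum to 4 (valence 4) → 0 H
  atom 15: N, bond orders sum to 1 (valence 3) → 2 H
  atom 16: O, bond orders sum to 2 (valence 2) → 0 H
Total hydrogens: 23.

23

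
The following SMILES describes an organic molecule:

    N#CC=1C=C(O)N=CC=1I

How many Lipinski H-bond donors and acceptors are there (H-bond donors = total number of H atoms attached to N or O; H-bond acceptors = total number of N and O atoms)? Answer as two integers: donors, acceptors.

1, 3

Donors: find every N or O and count the H atoms it carries.
  atom 1 (N): bond orders sum to 3 → 0 H
  atom 6 (O): bond orders sum to 1 → 1 H
  atom 7 (N): bond orders sum to 3 → 0 H
Lipinski HBD = 1.
Acceptors: N atoms = 2, O atoms = 1 → HBA = 3.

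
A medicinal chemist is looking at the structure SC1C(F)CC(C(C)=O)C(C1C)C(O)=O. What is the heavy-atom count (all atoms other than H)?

15

Every atom symbol written in the SMILES (organic subset) is one heavy atom; implicit H are not written.
Heavy atoms by element → C:10, F:1, O:3, S:1.
Total: 15.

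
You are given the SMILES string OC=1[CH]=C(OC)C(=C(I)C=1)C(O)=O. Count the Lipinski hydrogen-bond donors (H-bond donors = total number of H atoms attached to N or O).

2

Donors: find every N or O and count the H atoms it carries.
  atom 1 (O): bond orders sum to 1 → 1 H
  atom 5 (O): bond orders sum to 2 → 0 H
  atom 12 (O): bond orders sum to 1 → 1 H
  atom 13 (O): bond orders sum to 2 → 0 H
Lipinski HBD = 2.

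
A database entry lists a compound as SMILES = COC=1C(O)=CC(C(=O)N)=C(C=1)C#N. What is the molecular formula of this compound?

Walk through each heavy atom and fill implicit hydrogens from standard valence (C 4, N 3, O 2, S 2, halogen 1):
  atom 1: C, bond orders sum to 1 (valence 4) → 3 H
  atom 2: O, bond orders sum to 2 (valence 2) → 0 H
  atom 3: C, bond orders sum to 4 (valence 4) → 0 H
  atom 4: C, bond orders sum to 4 (valence 4) → 0 H
  atom 5: O, bond orders sum to 1 (valence 2) → 1 H
  atom 6: C, bond orders sum to 3 (valence 4) → 1 H
  atom 7: C, bond orders sum to 4 (valence 4) → 0 H
  atom 8: C, bond orders sum to 4 (valence 4) → 0 H
  atom 9: O, bond orders sum to 2 (valence 2) → 0 H
  atom 10: N, bond orders sum to 1 (valence 3) → 2 H
  atom 11: C, bond orders sum to 4 (valence 4) → 0 H
  atom 12: C, bond orders sum to 3 (valence 4) → 1 H
  atom 13: C, bond orders sum to 4 (valence 4) → 0 H
  atom 14: N, bond orders sum to 3 (valence 3) → 0 H
Totals → C:9, H:8, N:2, O:3.

C9H8N2O3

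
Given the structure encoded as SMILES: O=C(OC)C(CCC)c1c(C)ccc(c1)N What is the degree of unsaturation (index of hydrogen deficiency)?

5

Molecular formula: C13H19NO2.
DoU = (2C + 2 + N − H − X) / 2, where X is the halogen count and O/S are ignored.
    = (2·13 + 2 + 1 − 19 − 0) / 2 = 10 / 2 = 5.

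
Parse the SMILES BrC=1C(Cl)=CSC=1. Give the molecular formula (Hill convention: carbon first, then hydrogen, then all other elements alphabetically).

C4H2BrClS

Walk through each heavy atom and fill implicit hydrogens from standard valence (C 4, N 3, O 2, S 2, halogen 1):
  atom 1: Br (halogen, monovalent) → 0 H
  atom 2: C, bond orders sum to 4 (valence 4) → 0 H
  atom 3: C, bond orders sum to 4 (valence 4) → 0 H
  atom 4: Cl (halogen, monovalent) → 0 H
  atom 5: C, bond orders sum to 3 (valence 4) → 1 H
  atom 6: S, bond orders sum to 2 (valence 2) → 0 H
  atom 7: C, bond orders sum to 3 (valence 4) → 1 H
Totals → C:4, H:2, Br:1, Cl:1, S:1.
In Hill order: C4H2BrClS.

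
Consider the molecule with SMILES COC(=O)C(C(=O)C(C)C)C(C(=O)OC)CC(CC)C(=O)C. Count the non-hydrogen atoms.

Every atom symbol written in the SMILES (organic subset) is one heavy atom; implicit H are not written.
Heavy atoms by element → C:16, O:6.
Total: 22.

22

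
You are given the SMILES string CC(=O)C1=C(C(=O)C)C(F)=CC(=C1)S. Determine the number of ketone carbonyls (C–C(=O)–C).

The ketone motif appears at heavy-atom positions 2, 6 in the SMILES.
Other groups present: 1 thiol.
Ketone count: 2.

2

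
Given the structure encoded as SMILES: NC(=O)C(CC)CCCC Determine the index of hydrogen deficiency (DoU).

Degree of unsaturation = (number of rings) + (number of π bonds).
Ring closures in the SMILES: 0.
π bonds: 1 double bond (each 1 DoU) → 1 DoU from unsaturation.
Total DoU = 0 + 1 = 1.

1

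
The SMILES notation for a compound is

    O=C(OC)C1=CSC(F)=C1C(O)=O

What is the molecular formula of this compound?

Walk through each heavy atom and fill implicit hydrogens from standard valence (C 4, N 3, O 2, S 2, halogen 1):
  atom 1: O, bond orders sum to 2 (valence 2) → 0 H
  atom 2: C, bond orders sum to 4 (valence 4) → 0 H
  atom 3: O, bond orders sum to 2 (valence 2) → 0 H
  atom 4: C, bond orders sum to 1 (valence 4) → 3 H
  atom 5: C, bond orders sum to 4 (valence 4) → 0 H
  atom 6: C, bond orders sum to 3 (valence 4) → 1 H
  atom 7: S, bond orders sum to 2 (valence 2) → 0 H
  atom 8: C, bond orders sum to 4 (valence 4) → 0 H
  atom 9: F (halogen, monovalent) → 0 H
  atom 10: C, bond orders sum to 4 (valence 4) → 0 H
  atom 11: C, bond orders sum to 4 (valence 4) → 0 H
  atom 12: O, bond orders sum to 1 (valence 2) → 1 H
  atom 13: O, bond orders sum to 2 (valence 2) → 0 H
Totals → C:7, H:5, F:1, O:4, S:1.
In Hill order: C7H5FO4S.

C7H5FO4S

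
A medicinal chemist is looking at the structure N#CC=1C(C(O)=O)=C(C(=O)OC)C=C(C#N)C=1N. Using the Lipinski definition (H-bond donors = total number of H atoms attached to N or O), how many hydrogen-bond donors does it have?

3

Donors: find every N or O and count the H atoms it carries.
  atom 1 (N): bond orders sum to 3 → 0 H
  atom 6 (O): bond orders sum to 1 → 1 H
  atom 7 (O): bond orders sum to 2 → 0 H
  atom 10 (O): bond orders sum to 2 → 0 H
  atom 11 (O): bond orders sum to 2 → 0 H
  atom 16 (N): bond orders sum to 3 → 0 H
  atom 18 (N): bond orders sum to 1 → 2 H
Lipinski HBD = 3.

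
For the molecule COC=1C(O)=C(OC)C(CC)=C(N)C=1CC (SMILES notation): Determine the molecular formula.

C12H19NO3

Walk through each heavy atom and fill implicit hydrogens from standard valence (C 4, N 3, O 2, S 2, halogen 1):
  atom 1: C, bond orders sum to 1 (valence 4) → 3 H
  atom 2: O, bond orders sum to 2 (valence 2) → 0 H
  atom 3: C, bond orders sum to 4 (valence 4) → 0 H
  atom 4: C, bond orders sum to 4 (valence 4) → 0 H
  atom 5: O, bond orders sum to 1 (valence 2) → 1 H
  atom 6: C, bond orders sum to 4 (valence 4) → 0 H
  atom 7: O, bond orders sum to 2 (valence 2) → 0 H
  atom 8: C, bond orders sum to 1 (valence 4) → 3 H
  atom 9: C, bond orders sum to 4 (valence 4) → 0 H
  atom 10: C, bond orders sum to 2 (valence 4) → 2 H
  atom 11: C, bond orders sum to 1 (valence 4) → 3 H
  atom 12: C, bond orders sum to 4 (valence 4) → 0 H
  atom 13: N, bond orders sum to 1 (valence 3) → 2 H
  atom 14: C, bond orders sum to 4 (valence 4) → 0 H
  atom 15: C, bond orders sum to 2 (valence 4) → 2 H
  atom 16: C, bond orders sum to 1 (valence 4) → 3 H
Totals → C:12, H:19, N:1, O:3.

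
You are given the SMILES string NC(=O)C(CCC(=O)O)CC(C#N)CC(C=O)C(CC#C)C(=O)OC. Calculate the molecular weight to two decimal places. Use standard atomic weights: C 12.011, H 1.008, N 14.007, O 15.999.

First, the molecular formula is C17H22N2O6 (counting implicit H from valence).
  C: 17 × 12.011 = 204.187
  H: 22 × 1.008 = 22.176
  N: 2 × 14.007 = 28.014
  O: 6 × 15.999 = 95.994
Sum: 17×12.011 + 22×1.008 + 2×14.007 + 6×15.999 = 350.371 → 350.37 g/mol.

350.37 g/mol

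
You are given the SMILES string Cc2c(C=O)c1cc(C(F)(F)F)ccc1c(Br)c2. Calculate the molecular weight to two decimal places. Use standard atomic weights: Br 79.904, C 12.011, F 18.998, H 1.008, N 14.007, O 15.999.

317.10 g/mol

First, the molecular formula is C13H8BrF3O (counting implicit H from valence).
  Br: 1 × 79.904 = 79.904
  C: 13 × 12.011 = 156.143
  F: 3 × 18.998 = 56.994
  H: 8 × 1.008 = 8.064
  O: 1 × 15.999 = 15.999
Sum: 1×79.904 + 13×12.011 + 3×18.998 + 8×1.008 + 1×15.999 = 317.104 → 317.10 g/mol.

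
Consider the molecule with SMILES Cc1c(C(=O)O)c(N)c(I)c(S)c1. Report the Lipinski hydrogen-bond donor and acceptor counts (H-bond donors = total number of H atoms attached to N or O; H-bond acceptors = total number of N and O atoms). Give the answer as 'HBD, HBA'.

Donors: find every N or O and count the H atoms it carries.
  atom 5 (O): bond orders sum to 2 → 0 H
  atom 6 (O): bond orders sum to 1 → 1 H
  atom 8 (N): bond orders sum to 1 → 2 H
Lipinski HBD = 3.
Acceptors: N atoms = 1, O atoms = 2 → HBA = 3.

3, 3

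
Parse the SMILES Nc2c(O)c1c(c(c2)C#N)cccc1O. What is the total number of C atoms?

11

Count every carbon token in the SMILES (each C, including those in ring-closure positions and inside branches).
Carbon count: 11.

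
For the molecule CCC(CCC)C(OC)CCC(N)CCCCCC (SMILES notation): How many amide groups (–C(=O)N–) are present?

0

Scan the SMILES for the amide motif — none present.
Groups that are present: 1 ether, 1 primary amine.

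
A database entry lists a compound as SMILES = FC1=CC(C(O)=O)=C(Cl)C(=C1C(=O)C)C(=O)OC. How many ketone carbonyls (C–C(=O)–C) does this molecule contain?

1

The ketone motif appears at heavy-atom position 12 in the SMILES.
Other groups present: 1 carboxylic acid, 1 ester.
Ketone count: 1.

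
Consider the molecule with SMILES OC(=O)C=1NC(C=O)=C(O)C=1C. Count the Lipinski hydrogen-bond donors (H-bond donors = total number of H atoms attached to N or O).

3

Donors: find every N or O and count the H atoms it carries.
  atom 1 (O): bond orders sum to 1 → 1 H
  atom 3 (O): bond orders sum to 2 → 0 H
  atom 5 (N): bond orders sum to 2 → 1 H
  atom 8 (O): bond orders sum to 2 → 0 H
  atom 10 (O): bond orders sum to 1 → 1 H
Lipinski HBD = 3.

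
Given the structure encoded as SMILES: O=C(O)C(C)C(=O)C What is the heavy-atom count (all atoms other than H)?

8

Every atom symbol written in the SMILES (organic subset) is one heavy atom; implicit H are not written.
Heavy atoms by element → C:5, O:3.
Total: 8.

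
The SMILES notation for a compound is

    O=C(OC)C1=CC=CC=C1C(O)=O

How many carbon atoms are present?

Count every carbon token in the SMILES (each C, including those in ring-closure positions and inside branches).
Carbon count: 9.

9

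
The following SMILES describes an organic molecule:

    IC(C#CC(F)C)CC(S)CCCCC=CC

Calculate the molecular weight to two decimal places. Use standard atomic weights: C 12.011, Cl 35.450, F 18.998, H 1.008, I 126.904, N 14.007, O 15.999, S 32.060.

368.29 g/mol

First, the molecular formula is C14H22FIS (counting implicit H from valence).
  C: 14 × 12.011 = 168.154
  F: 1 × 18.998 = 18.998
  H: 22 × 1.008 = 22.176
  I: 1 × 126.904 = 126.904
  S: 1 × 32.060 = 32.060
Sum: 14×12.011 + 1×18.998 + 22×1.008 + 1×126.904 + 1×32.060 = 368.292 → 368.29 g/mol.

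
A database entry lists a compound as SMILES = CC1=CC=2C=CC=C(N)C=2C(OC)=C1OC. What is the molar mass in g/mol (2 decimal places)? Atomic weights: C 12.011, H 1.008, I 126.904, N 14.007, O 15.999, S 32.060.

217.27 g/mol

First, the molecular formula is C13H15NO2 (counting implicit H from valence).
  C: 13 × 12.011 = 156.143
  H: 15 × 1.008 = 15.120
  N: 1 × 14.007 = 14.007
  O: 2 × 15.999 = 31.998
Sum: 13×12.011 + 15×1.008 + 1×14.007 + 2×15.999 = 217.268 → 217.27 g/mol.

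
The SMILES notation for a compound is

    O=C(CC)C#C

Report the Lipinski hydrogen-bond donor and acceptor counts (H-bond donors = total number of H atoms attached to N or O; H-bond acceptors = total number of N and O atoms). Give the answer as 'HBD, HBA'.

Donors: find every N or O and count the H atoms it carries.
  atom 1 (O): bond orders sum to 2 → 0 H
Lipinski HBD = 0.
Acceptors: N atoms = 0, O atoms = 1 → HBA = 1.

0, 1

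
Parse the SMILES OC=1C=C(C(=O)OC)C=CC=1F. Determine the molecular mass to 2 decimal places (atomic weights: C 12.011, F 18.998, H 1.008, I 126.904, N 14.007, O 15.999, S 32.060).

First, the molecular formula is C8H7FO3 (counting implicit H from valence).
  C: 8 × 12.011 = 96.088
  F: 1 × 18.998 = 18.998
  H: 7 × 1.008 = 7.056
  O: 3 × 15.999 = 47.997
Sum: 8×12.011 + 1×18.998 + 7×1.008 + 3×15.999 = 170.139 → 170.14 g/mol.

170.14 g/mol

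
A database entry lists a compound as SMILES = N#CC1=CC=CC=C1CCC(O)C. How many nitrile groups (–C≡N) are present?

1

The nitrile motif appears at heavy-atom position 2 in the SMILES.
Other groups present: 1 hydroxyl.
Nitrile count: 1.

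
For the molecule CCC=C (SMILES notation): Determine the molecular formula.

C4H8

Walk through each heavy atom and fill implicit hydrogens from standard valence (C 4, N 3, O 2, S 2, halogen 1):
  atom 1: C, bond orders sum to 1 (valence 4) → 3 H
  atom 2: C, bond orders sum to 2 (valence 4) → 2 H
  atom 3: C, bond orders sum to 3 (valence 4) → 1 H
  atom 4: C, bond orders sum to 2 (valence 4) → 2 H
Totals → C:4, H:8.
In Hill order: C4H8.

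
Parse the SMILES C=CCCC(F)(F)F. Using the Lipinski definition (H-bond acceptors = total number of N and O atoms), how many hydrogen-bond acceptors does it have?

N atoms: 0; O atoms: 0.
Lipinski HBA = 0 + 0 = 0.

0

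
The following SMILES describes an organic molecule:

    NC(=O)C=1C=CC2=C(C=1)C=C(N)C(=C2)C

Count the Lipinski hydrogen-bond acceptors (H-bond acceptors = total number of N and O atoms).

3

N atoms: 2; O atoms: 1.
Lipinski HBA = 2 + 1 = 3.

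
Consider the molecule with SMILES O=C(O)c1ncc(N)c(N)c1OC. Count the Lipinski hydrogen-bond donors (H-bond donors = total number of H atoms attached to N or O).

Donors: find every N or O and count the H atoms it carries.
  atom 1 (O): bond orders sum to 2 → 0 H
  atom 3 (O): bond orders sum to 1 → 1 H
  atom 5 (N): bond orders sum to 3 → 0 H
  atom 8 (N): bond orders sum to 1 → 2 H
  atom 10 (N): bond orders sum to 1 → 2 H
  atom 12 (O): bond orders sum to 2 → 0 H
Lipinski HBD = 5.

5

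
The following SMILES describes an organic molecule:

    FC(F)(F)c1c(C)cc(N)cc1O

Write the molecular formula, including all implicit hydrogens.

Walk through each heavy atom and fill implicit hydrogens from standard valence (C 4, N 3, O 2, S 2, halogen 1); for lowercase aromatic atoms, an aromatic c carries 1 H when it has two neighbours and 0 H with three, and aromatic n carries 0 H:
  atom 1: F (halogen, monovalent) → 0 H
  atom 2: C, bond orders sum to 4 (valence 4) → 0 H
  atom 3: F (halogen, monovalent) → 0 H
  atom 4: F (halogen, monovalent) → 0 H
  atom 5: aromatic c, 3 neighbours → 0 H
  atom 6: aromatic c, 3 neighbours → 0 H
  atom 7: C, bond orders sum to 1 (valence 4) → 3 H
  atom 8: aromatic c, 2 neighbours → 1 H
  atom 9: aromatic c, 3 neighbours → 0 H
  atom 10: N, bond orders sum to 1 (valence 3) → 2 H
  atom 11: aromatic c, 2 neighbours → 1 H
  atom 12: aromatic c, 3 neighbours → 0 H
  atom 13: O, bond orders sum to 1 (valence 2) → 1 H
Totals → C:8, H:8, F:3, N:1, O:1.

C8H8F3NO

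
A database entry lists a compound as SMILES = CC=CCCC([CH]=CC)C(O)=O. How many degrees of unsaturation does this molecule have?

3

Degree of unsaturation = (number of rings) + (number of π bonds).
Ring closures in the SMILES: 0.
π bonds: 3 double bonds (each 1 DoU) → 3 DoU from unsaturation.
Total DoU = 0 + 3 = 3.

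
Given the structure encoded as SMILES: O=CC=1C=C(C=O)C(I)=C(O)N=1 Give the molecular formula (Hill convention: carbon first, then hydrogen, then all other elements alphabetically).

C7H4INO3

Walk through each heavy atom and fill implicit hydrogens from standard valence (C 4, N 3, O 2, S 2, halogen 1):
  atom 1: O, bond orders sum to 2 (valence 2) → 0 H
  atom 2: C, bond orders sum to 3 (valence 4) → 1 H
  atom 3: C, bond orders sum to 4 (valence 4) → 0 H
  atom 4: C, bond orders sum to 3 (valence 4) → 1 H
  atom 5: C, bond orders sum to 4 (valence 4) → 0 H
  atom 6: C, bond orders sum to 3 (valence 4) → 1 H
  atom 7: O, bond orders sum to 2 (valence 2) → 0 H
  atom 8: C, bond orders sum to 4 (valence 4) → 0 H
  atom 9: I (halogen, monovalent) → 0 H
  atom 10: C, bond orders sum to 4 (valence 4) → 0 H
  atom 11: O, bond orders sum to 1 (valence 2) → 1 H
  atom 12: N, bond orders sum to 3 (valence 3) → 0 H
Totals → C:7, H:4, I:1, N:1, O:3.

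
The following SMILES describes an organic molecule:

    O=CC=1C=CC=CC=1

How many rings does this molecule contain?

In SMILES, each pair of matching ring-closure digits denotes one ring-closing bond; the number of such bonds equals the number of independent rings.
Ring-closure bonds here: 1.

1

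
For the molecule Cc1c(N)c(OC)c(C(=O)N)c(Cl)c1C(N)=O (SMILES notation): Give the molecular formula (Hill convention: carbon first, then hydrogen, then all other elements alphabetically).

C10H12ClN3O3

Walk through each heavy atom and fill implicit hydrogens from standard valence (C 4, N 3, O 2, S 2, halogen 1); for lowercase aromatic atoms, an aromatic c carries 1 H when it has two neighbours and 0 H with three, and aromatic n carries 0 H:
  atom 1: C, bond orders sum to 1 (valence 4) → 3 H
  atom 2: aromatic c, 3 neighbours → 0 H
  atom 3: aromatic c, 3 neighbours → 0 H
  atom 4: N, bond orders sum to 1 (valence 3) → 2 H
  atom 5: aromatic c, 3 neighbours → 0 H
  atom 6: O, bond orders sum to 2 (valence 2) → 0 H
  atom 7: C, bond orders sum to 1 (valence 4) → 3 H
  atom 8: aromatic c, 3 neighbours → 0 H
  atom 9: C, bond orders sum to 4 (valence 4) → 0 H
  atom 10: O, bond orders sum to 2 (valence 2) → 0 H
  atom 11: N, bond orders sum to 1 (valence 3) → 2 H
  atom 12: aromatic c, 3 neighbours → 0 H
  atom 13: Cl (halogen, monovalent) → 0 H
  atom 14: aromatic c, 3 neighbours → 0 H
  atom 15: C, bond orders sum to 4 (valence 4) → 0 H
  atom 16: N, bond orders sum to 1 (valence 3) → 2 H
  atom 17: O, bond orders sum to 2 (valence 2) → 0 H
Totals → C:10, H:12, Cl:1, N:3, O:3.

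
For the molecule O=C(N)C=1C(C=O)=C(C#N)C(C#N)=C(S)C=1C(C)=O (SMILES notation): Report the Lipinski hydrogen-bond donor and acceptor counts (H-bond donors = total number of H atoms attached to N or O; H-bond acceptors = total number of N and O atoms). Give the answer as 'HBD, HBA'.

2, 6

Donors: find every N or O and count the H atoms it carries.
  atom 1 (O): bond orders sum to 2 → 0 H
  atom 3 (N): bond orders sum to 1 → 2 H
  atom 7 (O): bond orders sum to 2 → 0 H
  atom 10 (N): bond orders sum to 3 → 0 H
  atom 13 (N): bond orders sum to 3 → 0 H
  atom 19 (O): bond orders sum to 2 → 0 H
Lipinski HBD = 2.
Acceptors: N atoms = 3, O atoms = 3 → HBA = 6.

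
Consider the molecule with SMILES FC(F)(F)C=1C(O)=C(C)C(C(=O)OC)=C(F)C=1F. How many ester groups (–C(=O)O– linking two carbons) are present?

1

The ester motif appears at heavy-atom position 11 in the SMILES.
Other groups present: 1 hydroxyl.
Ester count: 1.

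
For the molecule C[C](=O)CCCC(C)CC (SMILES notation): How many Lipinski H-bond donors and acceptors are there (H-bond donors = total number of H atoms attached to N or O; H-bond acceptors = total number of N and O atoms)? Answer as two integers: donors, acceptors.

Donors: find every N or O and count the H atoms it carries.
  atom 3 (O): bond orders sum to 2 → 0 H
Lipinski HBD = 0.
Acceptors: N atoms = 0, O atoms = 1 → HBA = 1.

0, 1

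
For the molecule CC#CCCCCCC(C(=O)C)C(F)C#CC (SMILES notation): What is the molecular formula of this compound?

C15H21FO

Walk through each heavy atom and fill implicit hydrogens from standard valence (C 4, N 3, O 2, S 2, halogen 1):
  atom 1: C, bond orders sum to 1 (valence 4) → 3 H
  atom 2: C, bond orders sum to 4 (valence 4) → 0 H
  atom 3: C, bond orders sum to 4 (valence 4) → 0 H
  atom 4: C, bond orders sum to 2 (valence 4) → 2 H
  atom 5: C, bond orders sum to 2 (valence 4) → 2 H
  atom 6: C, bond orders sum to 2 (valence 4) → 2 H
  atom 7: C, bond orders sum to 2 (valence 4) → 2 H
  atom 8: C, bond orders sum to 2 (valence 4) → 2 H
  atom 9: C, bond orders sum to 3 (valence 4) → 1 H
  atom 10: C, bond orders sum to 4 (valence 4) → 0 H
  atom 11: O, bond orders sum to 2 (valence 2) → 0 H
  atom 12: C, bond orders sum to 1 (valence 4) → 3 H
  atom 13: C, bond orders sum to 3 (valence 4) → 1 H
  atom 14: F (halogen, monovalent) → 0 H
  atom 15: C, bond orders sum to 4 (valence 4) → 0 H
  atom 16: C, bond orders sum to 4 (valence 4) → 0 H
  atom 17: C, bond orders sum to 1 (valence 4) → 3 H
Totals → C:15, H:21, F:1, O:1.
In Hill order: C15H21FO.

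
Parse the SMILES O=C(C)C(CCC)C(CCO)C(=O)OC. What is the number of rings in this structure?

0

In SMILES, each pair of matching ring-closure digits denotes one ring-closing bond; the number of such bonds equals the number of independent rings.
Ring-closure bonds here: 0.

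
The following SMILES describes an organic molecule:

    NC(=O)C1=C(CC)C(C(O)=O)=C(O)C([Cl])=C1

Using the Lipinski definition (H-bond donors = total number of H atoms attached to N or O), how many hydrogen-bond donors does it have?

Donors: find every N or O and count the H atoms it carries.
  atom 1 (N): bond orders sum to 1 → 2 H
  atom 3 (O): bond orders sum to 2 → 0 H
  atom 10 (O): bond orders sum to 1 → 1 H
  atom 11 (O): bond orders sum to 2 → 0 H
  atom 13 (O): bond orders sum to 1 → 1 H
Lipinski HBD = 4.

4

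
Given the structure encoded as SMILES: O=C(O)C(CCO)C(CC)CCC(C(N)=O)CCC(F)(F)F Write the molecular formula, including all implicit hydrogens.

C14H24F3NO4

Walk through each heavy atom and fill implicit hydrogens from standard valence (C 4, N 3, O 2, S 2, halogen 1):
  atom 1: O, bond orders sum to 2 (valence 2) → 0 H
  atom 2: C, bond orders sum to 4 (valence 4) → 0 H
  atom 3: O, bond orders sum to 1 (valence 2) → 1 H
  atom 4: C, bond orders sum to 3 (valence 4) → 1 H
  atom 5: C, bond orders sum to 2 (valence 4) → 2 H
  atom 6: C, bond orders sum to 2 (valence 4) → 2 H
  atom 7: O, bond orders sum to 1 (valence 2) → 1 H
  atom 8: C, bond orders sum to 3 (valence 4) → 1 H
  atom 9: C, bond orders sum to 2 (valence 4) → 2 H
  atom 10: C, bond orders sum to 1 (valence 4) → 3 H
  atom 11: C, bond orders sum to 2 (valence 4) → 2 H
  atom 12: C, bond orders sum to 2 (valence 4) → 2 H
  atom 13: C, bond orders sum to 3 (valence 4) → 1 H
  atom 14: C, bond orders sum to 4 (valence 4) → 0 H
  atom 15: N, bond orders sum to 1 (valence 3) → 2 H
  atom 16: O, bond orders sum to 2 (valence 2) → 0 H
  atom 17: C, bond orders sum to 2 (valence 4) → 2 H
  atom 18: C, bond orders sum to 2 (valence 4) → 2 H
  atom 19: C, bond orders sum to 4 (valence 4) → 0 H
  atom 20: F (halogen, monovalent) → 0 H
  atom 21: F (halogen, monovalent) → 0 H
  atom 22: F (halogen, monovalent) → 0 H
Totals → C:14, H:24, F:3, N:1, O:4.
In Hill order: C14H24F3NO4.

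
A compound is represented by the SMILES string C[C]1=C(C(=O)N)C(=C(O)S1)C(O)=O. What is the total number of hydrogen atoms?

7

Walk through each heavy atom and fill implicit hydrogens from standard valence (C 4, N 3, O 2, S 2, halogen 1):
  atom 1: C, bond orders sum to 1 (valence 4) → 3 H
  atom 2: C with explicit H count 0
  atom 3: C, bond orders sum to 4 (valence 4) → 0 H
  atom 4: C, bond orders sum to 4 (valence 4) → 0 H
  atom 5: O, bond orders sum to 2 (valence 2) → 0 H
  atom 6: N, bond orders sum to 1 (valence 3) → 2 H
  atom 7: C, bond orders sum to 4 (valence 4) → 0 H
  atom 8: C, bond orders sum to 4 (valence 4) → 0 H
  atom 9: O, bond orders sum to 1 (valence 2) → 1 H
  atom 10: S, bond orders sum to 2 (valence 2) → 0 H
  atom 11: C, bond orders sum to 4 (valence 4) → 0 H
  atom 12: O, bond orders sum to 1 (valence 2) → 1 H
  atom 13: O, bond orders sum to 2 (valence 2) → 0 H
Total hydrogens: 7.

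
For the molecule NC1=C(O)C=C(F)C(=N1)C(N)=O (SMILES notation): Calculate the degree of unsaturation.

5

Molecular formula: C6H6FN3O2.
DoU = (2C + 2 + N − H − X) / 2, where X is the halogen count and O/S are ignored.
    = (2·6 + 2 + 3 − 6 − 1) / 2 = 10 / 2 = 5.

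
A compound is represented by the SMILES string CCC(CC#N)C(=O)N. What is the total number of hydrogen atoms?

Walk through each heavy atom and fill implicit hydrogens from standard valence (C 4, N 3, O 2, S 2, halogen 1):
  atom 1: C, bond orders sum to 1 (valence 4) → 3 H
  atom 2: C, bond orders sum to 2 (valence 4) → 2 H
  atom 3: C, bond orders sum to 3 (valence 4) → 1 H
  atom 4: C, bond orders sum to 2 (valence 4) → 2 H
  atom 5: C, bond orders sum to 4 (valence 4) → 0 H
  atom 6: N, bond orders sum to 3 (valence 3) → 0 H
  atom 7: C, bond orders sum to 4 (valence 4) → 0 H
  atom 8: O, bond orders sum to 2 (valence 2) → 0 H
  atom 9: N, bond orders sum to 1 (valence 3) → 2 H
Total hydrogens: 10.

10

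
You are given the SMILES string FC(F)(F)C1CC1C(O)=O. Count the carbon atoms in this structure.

5

Count every carbon token in the SMILES (each C, including those in ring-closure positions and inside branches).
Carbon count: 5.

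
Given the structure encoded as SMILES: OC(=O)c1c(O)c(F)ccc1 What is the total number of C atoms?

Count every carbon token in the SMILES (each C, including those in ring-closure positions and inside branches).
Carbon count: 7.

7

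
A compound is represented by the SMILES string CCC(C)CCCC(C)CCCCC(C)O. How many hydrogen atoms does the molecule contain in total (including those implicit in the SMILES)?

Walk through each heavy atom and fill implicit hydrogens from standard valence (C 4, N 3, O 2, S 2, halogen 1):
  atom 1: C, bond orders sum to 1 (valence 4) → 3 H
  atom 2: C, bond orders sum to 2 (valence 4) → 2 H
  atom 3: C, bond orders sum to 3 (valence 4) → 1 H
  atom 4: C, bond orders sum to 1 (valence 4) → 3 H
  atom 5: C, bond orders sum to 2 (valence 4) → 2 H
  atom 6: C, bond orders sum to 2 (valence 4) → 2 H
  atom 7: C, bond orders sum to 2 (valence 4) → 2 H
  atom 8: C, bond orders sum to 3 (valence 4) → 1 H
  atom 9: C, bond orders sum to 1 (valence 4) → 3 H
  atom 10: C, bond orders sum to 2 (valence 4) → 2 H
  atom 11: C, bond orders sum to 2 (valence 4) → 2 H
  atom 12: C, bond orders sum to 2 (valence 4) → 2 H
  atom 13: C, bond orders sum to 2 (valence 4) → 2 H
  atom 14: C, bond orders sum to 3 (valence 4) → 1 H
  atom 15: C, bond orders sum to 1 (valence 4) → 3 H
  atom 16: O, bond orders sum to 1 (valence 2) → 1 H
Total hydrogens: 32.

32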